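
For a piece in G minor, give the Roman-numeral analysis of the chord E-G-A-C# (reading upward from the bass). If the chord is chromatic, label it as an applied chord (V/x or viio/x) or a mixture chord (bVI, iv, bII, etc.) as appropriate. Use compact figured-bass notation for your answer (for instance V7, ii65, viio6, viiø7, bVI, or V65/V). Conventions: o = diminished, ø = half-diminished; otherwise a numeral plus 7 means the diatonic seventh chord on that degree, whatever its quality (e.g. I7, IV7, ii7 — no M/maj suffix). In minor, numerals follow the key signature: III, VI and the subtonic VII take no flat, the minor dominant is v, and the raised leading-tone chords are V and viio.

V43/V

Stacked in thirds the chord is A-C#-E-G: a dominant seventh chord on A.
A is not a diatonic chord root with this quality in G minor, but it lies a perfect fifth above D (V), so the chord functions as an applied dominant of V.
With E in the bass the chord is in second inversion, so the figured bass is 43.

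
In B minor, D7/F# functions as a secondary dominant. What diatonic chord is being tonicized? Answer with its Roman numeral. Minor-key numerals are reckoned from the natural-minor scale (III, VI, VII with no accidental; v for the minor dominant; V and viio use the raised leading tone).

The chord is a dominant seventh chord on D.
A dominant resolves down a perfect fifth: D → G. In B minor, G is scale degree 6, i.e. VI.

VI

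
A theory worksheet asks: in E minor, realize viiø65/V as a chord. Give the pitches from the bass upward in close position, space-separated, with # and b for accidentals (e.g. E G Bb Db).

C# E G# A#

The slash marks an applied leading-tone chord: viio of V. In E minor, V is B, so the leading tone to it is A#, a half step below.
Building a half-diminished seventh chord on A# gives A#-C#-E-G#.
With the 65 figure the chord is in first inversion; from the bass C# upward in close position it reads C#-E-G#-A#.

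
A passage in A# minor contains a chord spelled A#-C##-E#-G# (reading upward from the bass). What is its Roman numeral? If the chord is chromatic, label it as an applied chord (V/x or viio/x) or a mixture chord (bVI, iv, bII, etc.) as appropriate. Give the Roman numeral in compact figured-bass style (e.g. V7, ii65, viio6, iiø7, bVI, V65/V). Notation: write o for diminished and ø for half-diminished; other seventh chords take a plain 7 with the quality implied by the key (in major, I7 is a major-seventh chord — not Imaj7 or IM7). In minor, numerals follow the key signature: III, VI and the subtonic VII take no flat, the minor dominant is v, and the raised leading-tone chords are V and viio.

V7/iv

Stacked in thirds the chord is A#-C##-E#-G#: a dominant seventh chord on A#.
A# is not a diatonic chord root with this quality in A# minor, but it lies a perfect fifth above D# (iv), so the chord functions as an applied dominant of iv.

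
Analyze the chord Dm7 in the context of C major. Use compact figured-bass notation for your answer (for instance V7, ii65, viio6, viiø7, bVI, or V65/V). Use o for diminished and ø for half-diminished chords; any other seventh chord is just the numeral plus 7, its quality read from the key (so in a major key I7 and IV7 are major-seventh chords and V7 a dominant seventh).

The pitches D-F-A-C form a minor seventh chord rooted on D.
D is scale degree 2 in C major, and a minor seventh chord on that degree is written ii7.

ii7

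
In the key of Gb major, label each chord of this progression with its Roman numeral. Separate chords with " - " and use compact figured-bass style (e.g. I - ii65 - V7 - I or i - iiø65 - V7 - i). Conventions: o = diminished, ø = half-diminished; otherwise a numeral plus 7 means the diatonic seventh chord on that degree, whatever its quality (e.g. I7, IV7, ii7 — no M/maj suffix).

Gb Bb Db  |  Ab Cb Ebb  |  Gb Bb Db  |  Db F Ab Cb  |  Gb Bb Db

I - iio - I - V7 - I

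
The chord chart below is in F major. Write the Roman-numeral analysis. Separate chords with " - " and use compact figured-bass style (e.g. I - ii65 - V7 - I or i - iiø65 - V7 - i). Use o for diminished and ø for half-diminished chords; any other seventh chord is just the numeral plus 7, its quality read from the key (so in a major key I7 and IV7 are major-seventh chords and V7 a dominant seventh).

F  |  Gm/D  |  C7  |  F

I - ii64 - V7 - I

F: root F is the tonic; major triad there is I.
Gm/D: minor triad on G = scale degree 2 → ii64.
C7: root C is the dominant; dominant seventh chord there is V7.
F: root F is the tonic; major triad there is I.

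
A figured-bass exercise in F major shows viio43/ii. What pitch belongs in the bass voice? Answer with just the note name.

C

The applied chord viio43/ii is rooted on F#: F#-A-C-Eb.
The figure 43 means second inversion — the fifth is in the bass.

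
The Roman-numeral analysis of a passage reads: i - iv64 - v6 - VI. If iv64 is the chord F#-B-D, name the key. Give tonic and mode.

The anchor chord is a minor triad on B, labeled iv64.
Counting down 3 scale steps from B places the tonic on F#; a minor triad on degree 4 is diatonic only in minor.

F# minor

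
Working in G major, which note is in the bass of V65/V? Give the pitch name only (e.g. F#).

The applied chord V65/V is rooted on A: A-C#-E-G.
The figure 65 means first inversion — the third is in the bass.

C#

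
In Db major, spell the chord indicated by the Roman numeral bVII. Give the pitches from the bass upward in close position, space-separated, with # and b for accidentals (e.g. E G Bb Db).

Scale degree 7 in Db major is C; lowering it a half step gives Cb. bVII is a major triad on the lowered seventh degree (the subtonic), borrowed from the parallel minor.
So the chord is Cb-Eb-Gb, a major triad.

Cb Eb Gb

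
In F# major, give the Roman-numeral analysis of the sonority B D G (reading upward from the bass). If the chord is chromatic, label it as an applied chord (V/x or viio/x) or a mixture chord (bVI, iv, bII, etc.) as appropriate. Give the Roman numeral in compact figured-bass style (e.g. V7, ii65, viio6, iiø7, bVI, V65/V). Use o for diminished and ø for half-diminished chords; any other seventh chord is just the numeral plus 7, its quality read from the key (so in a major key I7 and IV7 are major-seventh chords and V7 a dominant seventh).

bII6

The pitches G-B-D form a major triad rooted on G.
G is the lowered second degree of F# major (diatonic 2 would be G#). This is the Neapolitan sixth — a major triad on the lowered second degree, here in its customary first inversion.
With B in the bass the chord is in first inversion, so the figured bass is 6.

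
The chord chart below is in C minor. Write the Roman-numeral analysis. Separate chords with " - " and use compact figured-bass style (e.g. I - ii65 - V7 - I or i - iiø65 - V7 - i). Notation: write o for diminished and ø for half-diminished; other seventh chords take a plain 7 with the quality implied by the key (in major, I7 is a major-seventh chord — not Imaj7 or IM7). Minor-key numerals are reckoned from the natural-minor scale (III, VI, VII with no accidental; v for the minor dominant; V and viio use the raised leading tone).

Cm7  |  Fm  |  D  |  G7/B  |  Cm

i7 - iv - V/V - V65 - i

Cm7: root C is the tonic; minor seventh chord there is i7.
Fm: root F is the subdominant; minor triad there is iv.
D: a major triad on D, the applied dominant of V → V/V.
G7/B: root G is the dominant; dominant seventh chord there is V65.
Cm: minor triad on C = scale degree 1 → i.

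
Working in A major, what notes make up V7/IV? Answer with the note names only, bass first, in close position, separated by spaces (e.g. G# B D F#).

A C# E G

The slash means an applied dominant: we want the dominant of IV. In A major, IV is D major, and its dominant is built on A.
Building a dominant seventh chord on A gives A-C#-E-G.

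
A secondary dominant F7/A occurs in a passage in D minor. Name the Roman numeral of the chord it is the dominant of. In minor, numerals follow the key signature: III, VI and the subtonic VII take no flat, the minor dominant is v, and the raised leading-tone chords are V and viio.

VI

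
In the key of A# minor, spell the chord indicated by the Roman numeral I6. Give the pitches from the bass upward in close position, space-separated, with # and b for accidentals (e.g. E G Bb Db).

Scale degree 1 in A# minor is A#; here the chord built on it is altered to a major triad. I6 is the major tonic (Picardy third), borrowed from the parallel major.
So the chord is A#-C##-E#.
With the 6 figure the chord is in first inversion; from the bass C## upward in close position it reads C##-E#-A#.

C## E# A#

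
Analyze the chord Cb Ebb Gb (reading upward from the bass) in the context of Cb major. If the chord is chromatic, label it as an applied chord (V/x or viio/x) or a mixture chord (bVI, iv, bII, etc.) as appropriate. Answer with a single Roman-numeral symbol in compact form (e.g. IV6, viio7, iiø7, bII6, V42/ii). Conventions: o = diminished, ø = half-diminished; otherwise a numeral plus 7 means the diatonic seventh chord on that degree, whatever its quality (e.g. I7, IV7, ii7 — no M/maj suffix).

The pitches Cb-Ebb-Gb form a minor triad rooted on Cb.
Cb is the first degree of Cb major. This is the minor tonic, borrowed from the parallel minor.

i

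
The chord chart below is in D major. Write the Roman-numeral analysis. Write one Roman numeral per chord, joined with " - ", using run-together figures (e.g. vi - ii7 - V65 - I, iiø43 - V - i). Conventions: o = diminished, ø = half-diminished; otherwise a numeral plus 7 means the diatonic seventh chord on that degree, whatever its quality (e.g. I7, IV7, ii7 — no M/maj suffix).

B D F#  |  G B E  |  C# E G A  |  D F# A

B-D-F#: root B is the submediant; minor triad there is vi.
G-B-E: minor triad on E = scale degree 2 → ii6.
C#-E-G-A: dominant seventh chord on A = scale degree 5 → V65.
D-F#-A has root D, degree 1 in D major, so I.

vi - ii6 - V65 - I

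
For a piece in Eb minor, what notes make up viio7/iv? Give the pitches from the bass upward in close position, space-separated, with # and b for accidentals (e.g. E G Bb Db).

The slash marks an applied leading-tone chord: viio of iv. In Eb minor, iv is Ab, so the leading tone to it is G, a half step below.
Building a fully diminished seventh chord on G gives G-Bb-Db-Fb.

G Bb Db Fb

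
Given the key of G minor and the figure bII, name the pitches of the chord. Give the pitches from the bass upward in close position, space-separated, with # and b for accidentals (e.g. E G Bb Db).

Ab C Eb

Scale degree 2 in G minor is A; lowering it a half step gives Ab. bII is the Neapolitan chord — a major triad on the lowered second degree.
So the chord is Ab-C-Eb, a major triad.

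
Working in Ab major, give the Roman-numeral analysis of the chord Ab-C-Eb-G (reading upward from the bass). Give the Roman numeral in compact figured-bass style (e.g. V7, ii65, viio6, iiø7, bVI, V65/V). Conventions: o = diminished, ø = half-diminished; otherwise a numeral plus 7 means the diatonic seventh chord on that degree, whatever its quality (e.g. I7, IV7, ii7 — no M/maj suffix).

Stacked in thirds the chord is Ab-C-Eb-G: a major seventh chord on Ab.
Ab is scale degree 1 in Ab major, and a major seventh chord on that degree is written I7.

I7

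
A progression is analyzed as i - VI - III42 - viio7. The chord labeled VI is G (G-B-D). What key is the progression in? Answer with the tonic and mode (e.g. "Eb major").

The anchor chord is a major triad on G, labeled VI.
VI on G implies G is the submediant; that puts the tonic at B, and the uppercase numeral fits minor mode.

B minor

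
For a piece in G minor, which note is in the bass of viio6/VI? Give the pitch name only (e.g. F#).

F

The applied chord viio6/VI is rooted on D: D-F-Ab.
The figure 6 means first inversion — the third is in the bass.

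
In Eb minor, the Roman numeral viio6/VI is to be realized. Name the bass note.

The applied chord viio6/VI is rooted on Bb: Bb-Db-Fb.
The figure 6 means first inversion — the third is in the bass.

Db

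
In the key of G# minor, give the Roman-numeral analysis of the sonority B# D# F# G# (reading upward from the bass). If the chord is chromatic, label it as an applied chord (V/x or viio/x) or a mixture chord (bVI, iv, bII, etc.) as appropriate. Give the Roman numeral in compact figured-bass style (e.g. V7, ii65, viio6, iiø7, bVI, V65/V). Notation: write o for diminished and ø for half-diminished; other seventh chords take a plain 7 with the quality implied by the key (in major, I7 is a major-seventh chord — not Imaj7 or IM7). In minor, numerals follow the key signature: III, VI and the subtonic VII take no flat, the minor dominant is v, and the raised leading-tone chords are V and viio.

V65/iv

Stacked in thirds the chord is G#-B#-D#-F#: a dominant seventh chord on G#.
G# is not a diatonic chord root with this quality in G# minor, but it lies a perfect fifth above C# (iv), so the chord functions as an applied dominant of iv.
With B# in the bass the chord is in first inversion, so the figured bass is 65.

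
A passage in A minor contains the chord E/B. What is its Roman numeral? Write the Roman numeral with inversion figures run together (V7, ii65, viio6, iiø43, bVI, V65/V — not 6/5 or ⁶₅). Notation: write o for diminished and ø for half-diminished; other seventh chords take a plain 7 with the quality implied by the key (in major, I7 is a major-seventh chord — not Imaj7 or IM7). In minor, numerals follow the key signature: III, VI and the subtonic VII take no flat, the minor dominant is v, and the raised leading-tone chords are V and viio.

V64

The pitches E-G#-B form a major triad rooted on E.
E is scale degree 5 in A minor, and a major triad on that degree is written V.
With B in the bass the chord is in second inversion, so the figured bass is 64.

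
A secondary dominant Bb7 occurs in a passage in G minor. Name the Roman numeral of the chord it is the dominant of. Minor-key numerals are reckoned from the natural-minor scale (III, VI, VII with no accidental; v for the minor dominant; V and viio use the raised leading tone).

VI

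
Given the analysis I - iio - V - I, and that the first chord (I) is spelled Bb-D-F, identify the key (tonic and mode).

I is given as Bb-D-F — a major triad with root Bb.
If Bb is scale degree 1 and the mode makes that degree carry a major triad, the tonic is Bb and the mode is major.

Bb major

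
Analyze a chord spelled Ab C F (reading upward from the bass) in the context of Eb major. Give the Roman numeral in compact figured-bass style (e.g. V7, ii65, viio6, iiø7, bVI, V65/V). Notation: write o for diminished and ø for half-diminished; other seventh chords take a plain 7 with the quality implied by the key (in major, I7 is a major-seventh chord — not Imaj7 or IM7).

The pitches F-Ab-C form a minor triad rooted on F.
In Eb major, F is the supertonic; the diatonic minor triad there is ii.
With Ab in the bass the chord is in first inversion, so the figured bass is 6.

ii6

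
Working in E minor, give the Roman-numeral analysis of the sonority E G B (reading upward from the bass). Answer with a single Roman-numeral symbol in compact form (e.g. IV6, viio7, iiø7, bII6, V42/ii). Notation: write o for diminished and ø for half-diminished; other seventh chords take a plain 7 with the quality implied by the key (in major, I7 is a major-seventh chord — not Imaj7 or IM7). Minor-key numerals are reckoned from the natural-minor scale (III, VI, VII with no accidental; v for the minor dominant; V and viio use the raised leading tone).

i

The pitches E-G-B form a minor triad rooted on E.
E is scale degree 1 in E minor, and a minor triad on that degree is written i.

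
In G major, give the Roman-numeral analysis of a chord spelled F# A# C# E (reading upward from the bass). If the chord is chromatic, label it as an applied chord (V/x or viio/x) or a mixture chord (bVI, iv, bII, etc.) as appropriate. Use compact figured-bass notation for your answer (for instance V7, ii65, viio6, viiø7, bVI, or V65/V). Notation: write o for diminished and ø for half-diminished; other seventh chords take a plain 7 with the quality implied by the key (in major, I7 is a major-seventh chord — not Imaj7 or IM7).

V7/iii

Stacked in thirds the chord is F#-A#-C#-E: a dominant seventh chord on F#.
F# is not a diatonic chord root with this quality in G major, but it lies a perfect fifth above B (iii), so the chord functions as an applied dominant of iii.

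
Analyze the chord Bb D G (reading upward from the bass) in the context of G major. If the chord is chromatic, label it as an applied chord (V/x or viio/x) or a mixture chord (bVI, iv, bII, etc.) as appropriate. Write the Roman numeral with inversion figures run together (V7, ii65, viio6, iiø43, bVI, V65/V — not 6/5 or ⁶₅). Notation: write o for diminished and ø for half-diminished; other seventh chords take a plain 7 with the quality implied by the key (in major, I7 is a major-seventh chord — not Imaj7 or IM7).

Stacked in thirds the chord is G-Bb-D: a minor triad on G.
G is the first degree of G major. This is the minor tonic, borrowed from the parallel minor.
With Bb in the bass the chord is in first inversion, so the figured bass is 6.

i6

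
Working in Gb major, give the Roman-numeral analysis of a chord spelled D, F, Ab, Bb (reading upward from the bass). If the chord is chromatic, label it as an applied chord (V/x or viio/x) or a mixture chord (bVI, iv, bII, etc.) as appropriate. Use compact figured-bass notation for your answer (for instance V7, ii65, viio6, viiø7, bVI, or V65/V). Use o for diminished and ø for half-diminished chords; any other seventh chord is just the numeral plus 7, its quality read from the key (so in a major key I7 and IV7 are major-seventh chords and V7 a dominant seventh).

V65/vi

Stacked in thirds the chord is Bb-D-F-Ab: a dominant seventh chord on Bb.
Bb is not a diatonic chord root with this quality in Gb major, but it lies a perfect fifth above Eb (vi), so the chord functions as an applied dominant of vi.
With D in the bass the chord is in first inversion, so the figured bass is 65.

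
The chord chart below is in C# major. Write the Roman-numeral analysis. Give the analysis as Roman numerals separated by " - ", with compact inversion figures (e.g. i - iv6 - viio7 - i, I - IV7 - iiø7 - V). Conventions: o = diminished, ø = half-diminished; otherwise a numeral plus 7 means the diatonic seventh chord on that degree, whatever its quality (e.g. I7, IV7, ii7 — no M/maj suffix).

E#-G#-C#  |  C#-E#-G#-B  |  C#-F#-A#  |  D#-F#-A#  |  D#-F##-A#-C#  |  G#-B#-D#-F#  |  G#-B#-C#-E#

E#-G#-C#: root C# is the tonic; major triad there is I6.
C#-E#-G#-B is the secondary dominant of IV (dominant seventh chord on C#): V7/IV.
C#-F#-A# has root F#, degree 4 in C# major, so IV64.
D#-F#-A#: root D# is the supertonic; minor triad there is ii.
D#-F##-A#-C# is the secondary dominant of V (dominant seventh chord on D#): V7/V.
G#-B#-D#-F# has root G#, degree 5 in C# major, so V7.
G#-B#-C#-E# has root C#, degree 1 in C# major, so I43.

I6 - V7/IV - IV64 - ii - V7/V - V7 - I43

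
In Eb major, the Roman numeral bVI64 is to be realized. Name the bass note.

bVI in Eb major has root Cb; the chord is Cb-Eb-Gb.
The figure 64 means second inversion — the fifth is in the bass.

Gb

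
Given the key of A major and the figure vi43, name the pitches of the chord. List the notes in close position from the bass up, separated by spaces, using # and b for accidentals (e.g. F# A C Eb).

In A major, the submediant is F#, and the diatonic chord built there is a minor seventh chord.
Stacking thirds from F# gives F#-A-C#-E.
With the 43 figure the chord is in second inversion; from the bass C# upward in close position it reads C#-E-F#-A.

C# E F# A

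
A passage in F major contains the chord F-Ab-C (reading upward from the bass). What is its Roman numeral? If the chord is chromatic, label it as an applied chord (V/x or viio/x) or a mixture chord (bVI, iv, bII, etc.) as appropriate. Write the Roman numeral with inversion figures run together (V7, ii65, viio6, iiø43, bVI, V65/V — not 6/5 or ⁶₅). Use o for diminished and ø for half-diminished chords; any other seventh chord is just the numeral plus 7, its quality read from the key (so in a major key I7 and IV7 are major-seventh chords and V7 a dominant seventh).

i

The pitches F-Ab-C form a minor triad rooted on F.
F is the first degree of F major. This is the minor tonic, borrowed from the parallel minor.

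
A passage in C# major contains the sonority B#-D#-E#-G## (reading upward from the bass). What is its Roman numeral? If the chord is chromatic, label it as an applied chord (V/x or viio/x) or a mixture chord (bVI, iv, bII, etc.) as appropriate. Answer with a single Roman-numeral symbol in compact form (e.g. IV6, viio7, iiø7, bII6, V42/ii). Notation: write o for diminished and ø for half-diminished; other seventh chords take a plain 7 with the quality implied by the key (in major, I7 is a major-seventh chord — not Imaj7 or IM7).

The pitches E#-G##-B#-D# form a dominant seventh chord rooted on E#.
E# is not a diatonic chord root with this quality in C# major, but it lies a perfect fifth above A# (vi), so the chord functions as an applied dominant of vi.
With B# in the bass the chord is in second inversion, so the figured bass is 43.

V43/vi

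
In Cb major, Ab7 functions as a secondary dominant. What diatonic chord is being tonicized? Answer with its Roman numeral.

The chord is a dominant seventh chord on Ab.
A dominant resolves down a perfect fifth: Ab → Db. In Cb major, Db is scale degree 2, i.e. ii.

ii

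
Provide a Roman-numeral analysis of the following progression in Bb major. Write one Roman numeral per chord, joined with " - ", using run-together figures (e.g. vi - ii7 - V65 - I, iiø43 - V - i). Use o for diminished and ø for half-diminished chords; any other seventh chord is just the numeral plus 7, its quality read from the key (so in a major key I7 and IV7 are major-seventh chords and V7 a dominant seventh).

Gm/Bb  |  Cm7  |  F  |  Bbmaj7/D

vi6 - ii7 - V - I65

Gm/Bb has root G, degree 6 in Bb major, so vi6.
Cm7: root C is the supertonic; minor seventh chord there is ii7.
F has root F, degree 5 in Bb major, so V.
Bbmaj7/D: major seventh chord on Bb = scale degree 1 → I65.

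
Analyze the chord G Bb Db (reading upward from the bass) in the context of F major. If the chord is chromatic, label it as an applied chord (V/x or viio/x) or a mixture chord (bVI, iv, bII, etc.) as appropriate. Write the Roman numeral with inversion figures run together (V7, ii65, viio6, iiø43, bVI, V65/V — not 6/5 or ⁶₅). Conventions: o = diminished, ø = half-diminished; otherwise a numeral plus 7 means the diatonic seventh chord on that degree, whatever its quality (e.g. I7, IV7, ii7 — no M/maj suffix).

iio

Stacked in thirds the chord is G-Bb-Db: a diminished triad on G.
G is the second degree of F major. This is the diminished supertonic triad, borrowed from the parallel minor.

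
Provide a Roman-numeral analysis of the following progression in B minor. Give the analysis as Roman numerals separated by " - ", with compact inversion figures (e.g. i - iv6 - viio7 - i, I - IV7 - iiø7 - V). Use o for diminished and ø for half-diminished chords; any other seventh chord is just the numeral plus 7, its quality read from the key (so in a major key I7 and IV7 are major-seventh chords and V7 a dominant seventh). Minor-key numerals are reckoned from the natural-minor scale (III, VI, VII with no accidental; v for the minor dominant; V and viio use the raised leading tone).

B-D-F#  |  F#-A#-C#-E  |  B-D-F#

i - V7 - i

B-D-F# has root B, degree 1 in B minor, so i.
F#-A#-C#-E: dominant seventh chord on F# = scale degree 5 → V7.
B-D-F#: root B is the tonic; minor triad there is i.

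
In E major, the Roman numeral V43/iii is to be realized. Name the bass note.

The applied chord V43/iii is rooted on D#: D#-F##-A#-C#.
The figure 43 means second inversion — the fifth is in the bass.

A#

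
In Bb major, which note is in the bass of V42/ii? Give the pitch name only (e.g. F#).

F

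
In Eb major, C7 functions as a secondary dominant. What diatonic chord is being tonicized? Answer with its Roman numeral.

The chord is a dominant seventh chord on C.
A dominant resolves down a perfect fifth: C → F. In Eb major, F is scale degree 2, i.e. ii.

ii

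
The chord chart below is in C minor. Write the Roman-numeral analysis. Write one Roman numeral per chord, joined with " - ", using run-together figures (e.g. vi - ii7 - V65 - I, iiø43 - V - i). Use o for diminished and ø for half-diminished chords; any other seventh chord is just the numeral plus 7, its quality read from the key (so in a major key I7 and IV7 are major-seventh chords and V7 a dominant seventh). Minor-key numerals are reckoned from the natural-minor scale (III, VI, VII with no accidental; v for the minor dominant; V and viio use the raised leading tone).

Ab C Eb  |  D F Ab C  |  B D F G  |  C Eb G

Ab-C-Eb: root Ab is the submediant; major triad there is VI.
D-F-Ab-C: half-diminished seventh chord on D = scale degree 2 → iiø7.
B-D-F-G: root G is the dominant; dominant seventh chord there is V65.
C-Eb-G: root C is the tonic; minor triad there is i.

VI - iiø7 - V65 - i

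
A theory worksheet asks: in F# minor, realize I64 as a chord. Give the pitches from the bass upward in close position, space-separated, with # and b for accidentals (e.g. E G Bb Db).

I64 is the major tonic (Picardy third), borrowed from the parallel major. In F# minor that root is F#.
So the chord is F#-A#-C#, a major triad.
With the 64 figure the chord is in second inversion; from the bass C# upward in close position it reads C#-F#-A#.

C# F# A#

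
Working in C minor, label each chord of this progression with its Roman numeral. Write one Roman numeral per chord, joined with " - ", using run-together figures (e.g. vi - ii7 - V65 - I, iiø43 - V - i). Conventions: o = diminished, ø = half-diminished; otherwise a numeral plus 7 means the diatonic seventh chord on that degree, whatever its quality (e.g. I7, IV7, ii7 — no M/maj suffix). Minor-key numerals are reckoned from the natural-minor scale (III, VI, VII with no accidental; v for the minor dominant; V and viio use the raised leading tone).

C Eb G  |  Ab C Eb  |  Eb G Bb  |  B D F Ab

i - VI - III - viio7

C-Eb-G has root C, degree 1 in C minor, so i.
Ab-C-Eb: major triad on Ab = scale degree 6 → VI.
Eb-G-Bb has root Eb, degree 3 in C minor, so III.
B-D-F-Ab: fully diminished seventh chord on B = scale degree 7 → viio7.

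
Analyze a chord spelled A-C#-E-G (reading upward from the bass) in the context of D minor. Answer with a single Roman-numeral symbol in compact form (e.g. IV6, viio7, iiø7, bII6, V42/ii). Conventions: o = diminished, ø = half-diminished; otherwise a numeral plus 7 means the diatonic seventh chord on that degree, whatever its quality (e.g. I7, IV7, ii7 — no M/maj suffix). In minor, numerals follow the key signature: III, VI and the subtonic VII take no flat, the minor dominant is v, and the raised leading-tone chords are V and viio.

The pitches A-C#-E-G form a dominant seventh chord rooted on A.
In D minor, A is the dominant; the diatonic dominant seventh chord there is V7.

V7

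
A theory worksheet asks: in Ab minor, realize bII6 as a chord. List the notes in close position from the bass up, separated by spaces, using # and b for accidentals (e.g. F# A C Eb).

Db Fb Bbb

bII6 is the Neapolitan sixth — a major triad on the lowered second degree, here in its customary first inversion. In Ab minor that root is Bbb.
So the chord is Bbb-Db-Fb, a major triad.
With the 6 figure the chord is in first inversion; from the bass Db upward in close position it reads Db-Fb-Bbb.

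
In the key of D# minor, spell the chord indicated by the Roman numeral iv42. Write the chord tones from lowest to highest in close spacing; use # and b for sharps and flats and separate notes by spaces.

F# G# B D#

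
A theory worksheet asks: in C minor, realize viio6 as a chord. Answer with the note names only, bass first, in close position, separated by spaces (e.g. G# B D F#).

D F B

In C minor, the leading-tone chord is built on the raised seventh degree, B.
Stacking thirds from B gives B-D-F.
With the 6 figure the chord is in first inversion; from the bass D upward in close position it reads D-F-B.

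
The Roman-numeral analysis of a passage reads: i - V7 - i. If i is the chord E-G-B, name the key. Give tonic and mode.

The anchor chord is a minor triad on E, labeled i.
If E is scale degree 1 and the mode makes that degree carry a minor triad, the tonic is E and the mode is minor.

E minor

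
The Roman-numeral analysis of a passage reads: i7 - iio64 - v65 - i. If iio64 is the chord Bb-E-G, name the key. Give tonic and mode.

D minor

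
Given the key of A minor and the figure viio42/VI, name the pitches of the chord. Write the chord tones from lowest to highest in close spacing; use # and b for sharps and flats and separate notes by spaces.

Db E G Bb

viio42/VI is a secondary leading-tone chord. The target VI is F in A minor; the applied chord is rooted a semitone below, on E.
Building a fully diminished seventh chord on E gives E-G-Bb-Db.
With the 42 figure the chord is in third inversion; from the bass Db upward in close position it reads Db-E-G-Bb.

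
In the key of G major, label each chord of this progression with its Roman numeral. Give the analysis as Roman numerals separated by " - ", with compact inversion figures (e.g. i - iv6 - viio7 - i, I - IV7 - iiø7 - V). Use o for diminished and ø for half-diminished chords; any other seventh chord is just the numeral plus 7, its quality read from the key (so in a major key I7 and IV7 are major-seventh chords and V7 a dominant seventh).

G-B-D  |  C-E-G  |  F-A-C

I - IV - bVII

G-B-D: major triad on G = scale degree 1 → I.
C-E-G: major triad on C = scale degree 4 → IV.
F-A-C: F with this quality isn't in the key; it's bVII, borrowed from the parallel minor.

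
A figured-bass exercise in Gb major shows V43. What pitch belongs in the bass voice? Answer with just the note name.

Ab

V in Gb major has root Db; the chord is Db-F-Ab-Cb.
The figure 43 means second inversion — the fifth is in the bass.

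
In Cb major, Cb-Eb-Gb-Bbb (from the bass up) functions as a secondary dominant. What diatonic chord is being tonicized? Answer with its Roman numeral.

IV

The chord is a dominant seventh chord on Cb.
A dominant resolves down a perfect fifth: Cb → Fb. In Cb major, Fb is scale degree 4, i.e. IV.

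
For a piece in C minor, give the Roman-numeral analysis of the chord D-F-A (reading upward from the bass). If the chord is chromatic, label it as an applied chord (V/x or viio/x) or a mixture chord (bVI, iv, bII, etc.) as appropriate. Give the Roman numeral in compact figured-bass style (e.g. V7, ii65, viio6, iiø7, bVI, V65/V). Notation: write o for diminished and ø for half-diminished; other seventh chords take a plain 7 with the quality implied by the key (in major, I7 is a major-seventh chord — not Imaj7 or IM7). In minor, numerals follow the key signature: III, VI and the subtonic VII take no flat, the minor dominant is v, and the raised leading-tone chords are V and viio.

The pitches D-F-A form a minor triad rooted on D.
D is the second degree of C minor. This is the minor supertonic, borrowed from the parallel major (the Dorian ii).

ii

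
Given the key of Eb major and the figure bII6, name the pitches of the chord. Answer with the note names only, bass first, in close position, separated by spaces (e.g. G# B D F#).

Scale degree 2 in Eb major is F; lowering it a half step gives Fb. bII6 is the Neapolitan sixth — a major triad on the lowered second degree, here in its customary first inversion.
So the chord is Fb-Ab-Cb, a major triad.
With the 6 figure the chord is in first inversion; from the bass Ab upward in close position it reads Ab-Cb-Fb.

Ab Cb Fb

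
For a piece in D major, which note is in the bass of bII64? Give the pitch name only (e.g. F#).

bII in D major has root Eb; the chord is Eb-G-Bb.
The figure 64 means second inversion — the fifth is in the bass.

Bb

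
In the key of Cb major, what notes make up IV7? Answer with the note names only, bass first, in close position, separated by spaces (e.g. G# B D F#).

In Cb major, scale degree 4 is Fb, and the diatonic chord built there is a major seventh chord.
Stacking thirds from Fb gives Fb-Ab-Cb-Eb.

Fb Ab Cb Eb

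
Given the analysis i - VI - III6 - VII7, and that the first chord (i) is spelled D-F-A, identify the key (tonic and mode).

D minor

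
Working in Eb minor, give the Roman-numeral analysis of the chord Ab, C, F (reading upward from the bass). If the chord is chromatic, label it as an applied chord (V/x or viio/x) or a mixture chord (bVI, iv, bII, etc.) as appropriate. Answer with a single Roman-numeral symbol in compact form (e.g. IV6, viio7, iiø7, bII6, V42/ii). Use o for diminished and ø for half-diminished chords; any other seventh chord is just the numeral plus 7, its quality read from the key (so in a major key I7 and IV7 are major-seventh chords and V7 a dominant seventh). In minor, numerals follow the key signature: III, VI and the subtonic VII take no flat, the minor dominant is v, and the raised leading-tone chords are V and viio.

The pitches F-Ab-C form a minor triad rooted on F.
F is the second degree of Eb minor. This is the minor supertonic, borrowed from the parallel major (the Dorian ii).
With Ab in the bass the chord is in first inversion, so the figured bass is 6.

ii6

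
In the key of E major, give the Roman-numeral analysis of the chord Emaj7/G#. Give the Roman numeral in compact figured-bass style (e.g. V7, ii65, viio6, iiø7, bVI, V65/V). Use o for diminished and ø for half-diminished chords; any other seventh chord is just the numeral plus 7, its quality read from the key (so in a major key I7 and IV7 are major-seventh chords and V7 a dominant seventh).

I65

Stacked in thirds the chord is E-G#-B-D#: a major seventh chord on E.
E is scale degree 1 in E major, and a major seventh chord on that degree is written I7.
With G# in the bass the chord is in first inversion, so the figured bass is 65.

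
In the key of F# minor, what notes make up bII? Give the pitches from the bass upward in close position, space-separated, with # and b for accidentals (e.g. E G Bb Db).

Scale degree 2 in F# minor is G#; lowering it a half step gives G. bII is the Neapolitan chord — a major triad on the lowered second degree.
So the chord is G-B-D.

G B D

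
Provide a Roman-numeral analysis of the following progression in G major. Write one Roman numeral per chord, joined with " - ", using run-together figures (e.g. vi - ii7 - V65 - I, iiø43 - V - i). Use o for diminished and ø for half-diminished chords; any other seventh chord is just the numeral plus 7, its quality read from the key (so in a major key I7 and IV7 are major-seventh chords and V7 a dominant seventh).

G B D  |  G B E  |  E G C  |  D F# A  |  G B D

I - vi6 - IV6 - V - I

G-B-D: root G is the tonic; major triad there is I.
G-B-E: minor triad on E = scale degree 6 → vi6.
E-G-C: major triad on C = scale degree 4 → IV6.
D-F#-A has root D, degree 5 in G major, so V.
G-B-D: major triad on G = scale degree 1 → I.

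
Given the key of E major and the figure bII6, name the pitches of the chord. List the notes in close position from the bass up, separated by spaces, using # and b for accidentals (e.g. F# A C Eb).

bII6 is the Neapolitan sixth — a major triad on the lowered second degree, here in its customary first inversion. In E major that root is F.
So the chord is F-A-C, a major triad.
With the 6 figure the chord is in first inversion; from the bass A upward in close position it reads A-C-F.

A C F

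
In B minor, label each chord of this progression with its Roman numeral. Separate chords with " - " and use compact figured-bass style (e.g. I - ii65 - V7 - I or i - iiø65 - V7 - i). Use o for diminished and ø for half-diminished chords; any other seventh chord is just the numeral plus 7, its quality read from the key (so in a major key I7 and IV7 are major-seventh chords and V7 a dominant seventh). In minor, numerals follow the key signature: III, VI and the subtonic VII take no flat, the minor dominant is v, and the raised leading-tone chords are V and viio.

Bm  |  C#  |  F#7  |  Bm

i - V/V - V7 - i

Bm has root B, degree 1 in B minor, so i.
C# is the secondary dominant of V (major triad on C#): V/V.
F#7: root F# is the dominant; dominant seventh chord there is V7.
Bm has root B, degree 1 in B minor, so i.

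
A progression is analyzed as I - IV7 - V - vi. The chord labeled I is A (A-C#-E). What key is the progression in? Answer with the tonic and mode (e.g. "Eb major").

I is given as A-C#-E — a major triad with root A.
If A is scale degree 1 and the mode makes that degree carry a major triad, the tonic is A and the mode is major.

A major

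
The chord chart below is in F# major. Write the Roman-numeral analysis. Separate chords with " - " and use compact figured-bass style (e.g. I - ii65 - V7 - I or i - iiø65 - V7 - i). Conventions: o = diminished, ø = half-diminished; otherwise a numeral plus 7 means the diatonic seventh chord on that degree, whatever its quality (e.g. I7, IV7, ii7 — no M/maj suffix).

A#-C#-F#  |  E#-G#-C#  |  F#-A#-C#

A#-C#-F#: root F# is the tonic; major triad there is I6.
E#-G#-C#: root C# is the dominant; major triad there is V6.
F#-A#-C#: root F# is the tonic; major triad there is I.

I6 - V6 - I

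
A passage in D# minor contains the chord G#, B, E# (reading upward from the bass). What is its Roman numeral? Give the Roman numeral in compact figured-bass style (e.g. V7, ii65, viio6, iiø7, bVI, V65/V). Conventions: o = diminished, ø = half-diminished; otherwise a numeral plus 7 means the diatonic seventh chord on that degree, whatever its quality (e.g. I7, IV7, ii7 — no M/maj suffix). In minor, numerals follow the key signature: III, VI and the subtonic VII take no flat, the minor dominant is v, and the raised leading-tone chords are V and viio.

iio6

Stacked in thirds the chord is E#-G#-B: a diminished triad on E#.
E# is scale degree 2 in D# minor, and a diminished triad on that degree is written iio.
With G# in the bass the chord is in first inversion, so the figured bass is 6.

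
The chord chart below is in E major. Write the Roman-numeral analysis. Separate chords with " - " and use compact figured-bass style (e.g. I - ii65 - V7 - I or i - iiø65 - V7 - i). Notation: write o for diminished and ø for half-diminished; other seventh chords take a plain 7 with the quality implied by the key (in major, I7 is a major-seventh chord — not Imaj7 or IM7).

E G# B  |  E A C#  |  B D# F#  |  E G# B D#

I - IV64 - V - I7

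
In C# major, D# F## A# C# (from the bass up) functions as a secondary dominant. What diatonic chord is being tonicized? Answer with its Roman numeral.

V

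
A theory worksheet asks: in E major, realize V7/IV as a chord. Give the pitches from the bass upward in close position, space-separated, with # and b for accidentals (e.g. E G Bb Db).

E G# B D

The slash means an applied dominant: we want the dominant of IV. In E major, IV is A major, and its dominant is built on E.
Building a dominant seventh chord on E gives E-G#-B-D.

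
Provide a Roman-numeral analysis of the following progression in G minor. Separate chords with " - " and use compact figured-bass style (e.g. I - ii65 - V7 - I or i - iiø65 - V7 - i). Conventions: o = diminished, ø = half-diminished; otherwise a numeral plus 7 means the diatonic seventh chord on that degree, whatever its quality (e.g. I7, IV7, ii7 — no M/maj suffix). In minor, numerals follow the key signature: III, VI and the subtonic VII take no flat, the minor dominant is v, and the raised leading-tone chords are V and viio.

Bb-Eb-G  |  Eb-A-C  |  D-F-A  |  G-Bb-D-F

VI64 - iio64 - v - i7

Bb-Eb-G has root Eb, degree 6 in G minor, so VI64.
Eb-A-C: root A is the supertonic; diminished triad there is iio64.
D-F-A: minor triad on D = scale degree 5 → v.
G-Bb-D-F: minor seventh chord on G = scale degree 1 → i7.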